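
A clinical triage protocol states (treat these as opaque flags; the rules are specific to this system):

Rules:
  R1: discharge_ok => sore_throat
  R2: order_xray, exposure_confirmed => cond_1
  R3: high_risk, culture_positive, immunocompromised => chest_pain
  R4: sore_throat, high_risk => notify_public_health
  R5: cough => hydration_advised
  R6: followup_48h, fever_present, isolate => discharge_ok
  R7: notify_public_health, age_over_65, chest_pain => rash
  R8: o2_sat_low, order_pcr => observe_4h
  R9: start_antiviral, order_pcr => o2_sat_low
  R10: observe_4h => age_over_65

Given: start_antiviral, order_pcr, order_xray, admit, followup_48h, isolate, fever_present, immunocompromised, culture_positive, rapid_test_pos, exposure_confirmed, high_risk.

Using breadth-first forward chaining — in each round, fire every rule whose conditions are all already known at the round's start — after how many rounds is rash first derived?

Round 1: R2 [order_xray, exposure_confirmed => cond_1]; R3 [high_risk, culture_positive, immunocompromised => chest_pain]; R6 [followup_48h, fever_present, isolate => discharge_ok]; R9 [start_antiviral, order_pcr => o2_sat_low]. Adds cond_1, chest_pain, discharge_ok, o2_sat_low.
Round 2: R1 [discharge_ok => sore_throat]; R8 [o2_sat_low, order_pcr => observe_4h]. Adds sore_throat, observe_4h.
Round 3: R4 [sore_throat, high_risk => notify_public_health]; R10 [observe_4h => age_over_65]. Adds notify_public_health, age_over_65.
Round 4: R7 [notify_public_health, age_over_65, chest_pain => rash]. Adds rash.
rash first appears in round 4.

4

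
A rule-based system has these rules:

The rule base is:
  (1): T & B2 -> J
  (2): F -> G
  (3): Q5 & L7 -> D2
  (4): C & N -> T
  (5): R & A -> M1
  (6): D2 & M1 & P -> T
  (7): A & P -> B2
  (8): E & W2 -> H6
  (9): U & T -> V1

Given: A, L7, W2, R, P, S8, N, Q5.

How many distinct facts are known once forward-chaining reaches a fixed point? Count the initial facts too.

Round 1 — (3), (5), (7), derive D2, M1, B2.
Round 2 — (6), derive T.
Round 3 — (1), derive J.
Closure: {A, B2, D2, J, L7, M1, N, P, Q5, R, S8, T, W2} — 13 facts.

13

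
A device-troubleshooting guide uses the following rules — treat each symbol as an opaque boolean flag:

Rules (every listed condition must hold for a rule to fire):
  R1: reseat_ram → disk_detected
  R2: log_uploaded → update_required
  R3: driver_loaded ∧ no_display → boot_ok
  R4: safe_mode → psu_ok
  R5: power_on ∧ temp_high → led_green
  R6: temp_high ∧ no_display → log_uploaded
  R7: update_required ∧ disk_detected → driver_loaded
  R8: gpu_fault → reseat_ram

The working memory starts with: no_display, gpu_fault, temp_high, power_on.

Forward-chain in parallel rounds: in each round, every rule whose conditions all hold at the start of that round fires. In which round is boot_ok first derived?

Round 1 — R5, R6, R8, derive led_green, log_uploaded, reseat_ram.
Round 2 — R1, R2, derive disk_detected, update_required.
Round 3 — R7, derive driver_loaded.
Round 4 — R3, derive boot_ok.
boot_ok first appears in round 4.

4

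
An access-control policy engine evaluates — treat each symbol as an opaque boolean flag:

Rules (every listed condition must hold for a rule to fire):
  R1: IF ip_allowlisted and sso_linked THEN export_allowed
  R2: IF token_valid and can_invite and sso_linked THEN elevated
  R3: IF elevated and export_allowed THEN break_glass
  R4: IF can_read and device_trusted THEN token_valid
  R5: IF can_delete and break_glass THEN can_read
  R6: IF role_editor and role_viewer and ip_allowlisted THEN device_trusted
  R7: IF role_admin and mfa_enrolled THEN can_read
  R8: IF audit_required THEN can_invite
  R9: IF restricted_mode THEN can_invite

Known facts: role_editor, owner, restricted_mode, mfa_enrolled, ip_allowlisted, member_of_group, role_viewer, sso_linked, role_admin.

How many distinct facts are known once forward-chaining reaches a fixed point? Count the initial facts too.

[1] R1 [IF ip_allowlisted and sso_linked THEN export_allowed]; R6 [IF role_editor and role_viewer and ip_allowlisted THEN device_trusted]; R7 [IF role_admin and mfa_enrolled THEN can_read]; R9 [IF restricted_mode THEN can_invite]. ⇒ new: export_allowed, device_trusted, can_read, can_invite.
[2] R4 [IF can_read and device_trusted THEN token_valid]. ⇒ new: token_valid.
[3] R2 [IF token_valid and can_invite and sso_linked THEN elevated]. ⇒ new: elevated.
[4] R3 [IF elevated and export_allowed THEN break_glass]. ⇒ new: break_glass.
Closure: {break_glass, can_invite, can_read, device_trusted, elevated, export_allowed, ip_allowlisted, member_of_group, mfa_enrolled, owner, restricted_mode, role_admin, role_editor, role_viewer, sso_linked, token_valid} — 16 facts.

16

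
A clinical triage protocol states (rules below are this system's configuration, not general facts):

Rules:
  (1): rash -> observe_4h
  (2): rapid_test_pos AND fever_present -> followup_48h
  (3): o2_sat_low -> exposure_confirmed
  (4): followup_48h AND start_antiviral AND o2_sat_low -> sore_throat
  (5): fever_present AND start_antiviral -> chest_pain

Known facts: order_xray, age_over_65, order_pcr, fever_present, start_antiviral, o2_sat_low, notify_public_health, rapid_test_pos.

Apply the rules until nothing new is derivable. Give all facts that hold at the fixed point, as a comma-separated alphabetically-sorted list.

Round 1 — (2), (3), (5), derive followup_48h, exposure_confirmed, chest_pain.
Round 2 — (4), derive sore_throat.

age_over_65, chest_pain, exposure_confirmed, fever_present, followup_48h, notify_public_health, o2_sat_low, order_pcr, order_xray, rapid_test_pos, sore_throat, start_antiviral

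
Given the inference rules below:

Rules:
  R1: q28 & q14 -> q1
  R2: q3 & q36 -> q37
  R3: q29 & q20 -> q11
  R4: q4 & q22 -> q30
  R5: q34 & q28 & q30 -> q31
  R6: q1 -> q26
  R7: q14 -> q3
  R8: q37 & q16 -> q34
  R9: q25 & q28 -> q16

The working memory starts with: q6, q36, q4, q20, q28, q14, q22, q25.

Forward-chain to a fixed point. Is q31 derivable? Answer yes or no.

yes

Round 1 — R1, R4, R7, R9, derive q1, q30, q3, q16.
Round 2 — R2, R6, derive q37, q26.
Round 3 — R8, derive q34.
Round 4 — R5, derive q31.
q31 appears in round 4, so it is derivable.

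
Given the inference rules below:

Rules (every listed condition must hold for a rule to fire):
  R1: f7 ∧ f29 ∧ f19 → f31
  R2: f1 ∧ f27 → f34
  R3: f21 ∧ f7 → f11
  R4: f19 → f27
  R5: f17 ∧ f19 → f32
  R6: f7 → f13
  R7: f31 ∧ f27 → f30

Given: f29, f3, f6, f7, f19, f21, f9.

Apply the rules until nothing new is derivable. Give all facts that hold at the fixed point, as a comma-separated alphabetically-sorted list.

f11, f13, f19, f21, f27, f29, f3, f30, f31, f6, f7, f9

Round 1: R1 [f7 ∧ f29 ∧ f19 → f31]; R3 [f21 ∧ f7 → f11]; R4 [f19 → f27]; R6 [f7 → f13]. Adds f31, f11, f27, f13.
Round 2: R7 [f31 ∧ f27 → f30]. Adds f30.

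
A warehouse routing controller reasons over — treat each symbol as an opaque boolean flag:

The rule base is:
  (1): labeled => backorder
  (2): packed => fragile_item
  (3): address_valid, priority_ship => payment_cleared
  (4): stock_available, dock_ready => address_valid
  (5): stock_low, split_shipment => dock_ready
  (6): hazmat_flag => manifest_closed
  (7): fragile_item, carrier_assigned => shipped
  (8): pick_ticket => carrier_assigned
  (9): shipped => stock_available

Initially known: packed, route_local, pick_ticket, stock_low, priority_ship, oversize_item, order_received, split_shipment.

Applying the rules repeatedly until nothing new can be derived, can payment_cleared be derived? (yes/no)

yes

[1] (2) [packed => fragile_item]; (5) [stock_low, split_shipment => dock_ready]; (8) [pick_ticket => carrier_assigned]. ⇒ new: fragile_item, dock_ready, carrier_assigned.
[2] (7) [fragile_item, carrier_assigned => shipped]. ⇒ new: shipped.
[3] (9) [shipped => stock_available]. ⇒ new: stock_available.
[4] (4) [stock_available, dock_ready => address_valid]. ⇒ new: address_valid.
[5] (3) [address_valid, priority_ship => payment_cleared]. ⇒ new: payment_cleared.
payment_cleared appears in round 5, so it is derivable.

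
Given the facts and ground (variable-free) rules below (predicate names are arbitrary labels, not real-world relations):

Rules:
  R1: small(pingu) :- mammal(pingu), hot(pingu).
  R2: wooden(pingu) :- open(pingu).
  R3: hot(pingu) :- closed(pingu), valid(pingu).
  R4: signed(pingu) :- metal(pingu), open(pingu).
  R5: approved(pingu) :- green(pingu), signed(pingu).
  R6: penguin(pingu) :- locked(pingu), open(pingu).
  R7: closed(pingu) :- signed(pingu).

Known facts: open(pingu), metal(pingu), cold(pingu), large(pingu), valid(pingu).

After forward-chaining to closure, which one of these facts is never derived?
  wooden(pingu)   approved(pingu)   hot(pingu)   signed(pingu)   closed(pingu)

approved(pingu)

Round 1: R2 [wooden(pingu) :- open(pingu).]; R4 [signed(pingu) :- metal(pingu), open(pingu).]. New: wooden(pingu), signed(pingu).
Round 2: R7 [closed(pingu) :- signed(pingu).]. New: closed(pingu).
Round 3: R3 [hot(pingu) :- closed(pingu), valid(pingu).]. New: hot(pingu).
Derived: signed(pingu) (round 1), wooden(pingu) (round 1), hot(pingu) (round 3), closed(pingu) (round 2). approved(pingu) never appears in any round.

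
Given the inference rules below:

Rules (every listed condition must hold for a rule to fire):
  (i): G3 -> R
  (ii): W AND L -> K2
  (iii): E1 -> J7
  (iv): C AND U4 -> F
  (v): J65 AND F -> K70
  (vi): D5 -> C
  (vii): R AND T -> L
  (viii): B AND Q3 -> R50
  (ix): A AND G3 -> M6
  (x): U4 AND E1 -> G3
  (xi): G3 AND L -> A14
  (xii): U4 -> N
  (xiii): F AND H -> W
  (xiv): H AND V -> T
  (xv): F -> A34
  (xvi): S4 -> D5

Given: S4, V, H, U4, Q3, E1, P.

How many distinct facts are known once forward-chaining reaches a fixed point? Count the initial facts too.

Round 1: (iii) [E1 -> J7]; (x) [U4 AND E1 -> G3]; (xii) [U4 -> N]; (xiv) [H AND V -> T]; (xvi) [S4 -> D5]. New: J7, G3, N, T, D5.
Round 2: (i) [G3 -> R]; (vi) [D5 -> C]. New: R, C.
Round 3: (iv) [C AND U4 -> F]; (vii) [R AND T -> L]. New: F, L.
Round 4: (xi) [G3 AND L -> A14]; (xiii) [F AND H -> W]; (xv) [F -> A34]. New: A14, W, A34.
Round 5: (ii) [W AND L -> K2]. New: K2.
Closure: {A14, A34, C, D5, E1, F, G3, H, J7, K2, L, N, P, Q3, R, S4, T, U4, V, W} — 20 facts.

20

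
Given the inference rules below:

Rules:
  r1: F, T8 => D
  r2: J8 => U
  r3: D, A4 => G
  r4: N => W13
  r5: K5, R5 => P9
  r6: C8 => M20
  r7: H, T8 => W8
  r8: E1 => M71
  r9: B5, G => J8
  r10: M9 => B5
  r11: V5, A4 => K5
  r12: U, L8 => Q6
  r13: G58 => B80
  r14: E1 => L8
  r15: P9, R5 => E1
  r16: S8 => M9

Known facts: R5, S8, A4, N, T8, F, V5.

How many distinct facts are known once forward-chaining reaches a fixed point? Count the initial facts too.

20

[1] r1 [F, T8 => D]; r4 [N => W13]; r11 [V5, A4 => K5]; r16 [S8 => M9]. ⇒ new: D, W13, K5, M9.
[2] r3 [D, A4 => G]; r5 [K5, R5 => P9]; r10 [M9 => B5]. ⇒ new: G, P9, B5.
[3] r9 [B5, G => J8]; r15 [P9, R5 => E1]. ⇒ new: J8, E1.
[4] r2 [J8 => U]; r8 [E1 => M71]; r14 [E1 => L8]. ⇒ new: U, M71, L8.
[5] r12 [U, L8 => Q6]. ⇒ new: Q6.
Closure: {A4, B5, D, E1, F, G, J8, K5, L8, M71, M9, N, P9, Q6, R5, S8, T8, U, V5, W13} — 20 facts.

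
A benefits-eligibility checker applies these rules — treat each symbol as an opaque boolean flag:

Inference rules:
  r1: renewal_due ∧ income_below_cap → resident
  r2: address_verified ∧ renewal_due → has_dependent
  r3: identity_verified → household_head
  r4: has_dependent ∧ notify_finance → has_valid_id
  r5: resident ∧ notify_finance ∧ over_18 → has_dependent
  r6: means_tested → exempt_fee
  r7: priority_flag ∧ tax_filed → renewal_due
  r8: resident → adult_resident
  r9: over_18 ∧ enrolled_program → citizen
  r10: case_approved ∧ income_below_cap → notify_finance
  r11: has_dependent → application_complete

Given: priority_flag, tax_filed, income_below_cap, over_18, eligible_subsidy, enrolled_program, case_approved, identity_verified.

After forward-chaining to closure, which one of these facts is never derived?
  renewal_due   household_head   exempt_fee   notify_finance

Round 1 — r3, r7, r9, r10, derive household_head, renewal_due, citizen, notify_finance.
Round 2 — r1, derive resident.
Round 3 — r5, r8, derive has_dependent, adult_resident.
Round 4 — r4, r11, derive has_valid_id, application_complete.
Derived: household_head (round 1), renewal_due (round 1), notify_finance (round 1). exempt_fee never appears in any round.

exempt_fee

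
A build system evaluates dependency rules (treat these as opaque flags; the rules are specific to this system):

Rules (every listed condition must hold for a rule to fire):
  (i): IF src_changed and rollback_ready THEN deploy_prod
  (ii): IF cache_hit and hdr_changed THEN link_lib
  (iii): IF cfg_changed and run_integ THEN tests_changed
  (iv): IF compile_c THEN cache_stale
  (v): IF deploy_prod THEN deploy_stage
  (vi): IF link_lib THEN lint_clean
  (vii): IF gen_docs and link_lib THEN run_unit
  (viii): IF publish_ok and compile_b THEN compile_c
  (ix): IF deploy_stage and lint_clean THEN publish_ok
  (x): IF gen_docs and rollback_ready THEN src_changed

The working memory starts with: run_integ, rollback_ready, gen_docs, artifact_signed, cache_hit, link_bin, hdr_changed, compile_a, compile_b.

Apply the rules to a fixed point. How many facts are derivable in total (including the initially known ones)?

18

[1] (ii) [IF cache_hit and hdr_changed THEN link_lib]; (x) [IF gen_docs and rollback_ready THEN src_changed]. ⇒ new: link_lib, src_changed.
[2] (i) [IF src_changed and rollback_ready THEN deploy_prod]; (vi) [IF link_lib THEN lint_clean]; (vii) [IF gen_docs and link_lib THEN run_unit]. ⇒ new: deploy_prod, lint_clean, run_unit.
[3] (v) [IF deploy_prod THEN deploy_stage]. ⇒ new: deploy_stage.
[4] (ix) [IF deploy_stage and lint_clean THEN publish_ok]. ⇒ new: publish_ok.
[5] (viii) [IF publish_ok and compile_b THEN compile_c]. ⇒ new: compile_c.
[6] (iv) [IF compile_c THEN cache_stale]. ⇒ new: cache_stale.
Closure: {artifact_signed, cache_hit, cache_stale, compile_a, compile_b, compile_c, deploy_prod, deploy_stage, gen_docs, hdr_changed, link_bin, link_lib, lint_clean, publish_ok, rollback_ready, run_integ, run_unit, src_changed} — 18 facts.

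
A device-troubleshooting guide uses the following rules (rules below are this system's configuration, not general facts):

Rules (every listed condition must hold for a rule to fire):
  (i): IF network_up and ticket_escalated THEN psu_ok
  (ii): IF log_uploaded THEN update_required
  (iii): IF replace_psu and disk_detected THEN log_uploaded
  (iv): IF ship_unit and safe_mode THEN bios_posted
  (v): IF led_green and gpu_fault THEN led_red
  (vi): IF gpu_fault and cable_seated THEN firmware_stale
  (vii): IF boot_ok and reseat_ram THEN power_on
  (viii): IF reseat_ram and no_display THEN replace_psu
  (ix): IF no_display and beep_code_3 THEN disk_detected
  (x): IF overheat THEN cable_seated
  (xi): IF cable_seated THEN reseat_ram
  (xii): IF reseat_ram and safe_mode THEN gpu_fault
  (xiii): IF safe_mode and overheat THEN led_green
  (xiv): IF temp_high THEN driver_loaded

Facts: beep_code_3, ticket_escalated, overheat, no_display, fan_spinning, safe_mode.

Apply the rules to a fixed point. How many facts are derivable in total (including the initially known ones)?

[1] (ix) [IF no_display and beep_code_3 THEN disk_detected]; (x) [IF overheat THEN cable_seated]; (xiii) [IF safe_mode and overheat THEN led_green]. ⇒ new: disk_detected, cable_seated, led_green.
[2] (xi) [IF cable_seated THEN reseat_ram]. ⇒ new: reseat_ram.
[3] (viii) [IF reseat_ram and no_display THEN replace_psu]; (xii) [IF reseat_ram and safe_mode THEN gpu_fault]. ⇒ new: replace_psu, gpu_fault.
[4] (iii) [IF replace_psu and disk_detected THEN log_uploaded]; (v) [IF led_green and gpu_fault THEN led_red]; (vi) [IF gpu_fault and cable_seated THEN firmware_stale]. ⇒ new: log_uploaded, led_red, firmware_stale.
[5] (ii) [IF log_uploaded THEN update_required]. ⇒ new: update_required.
Closure: {beep_code_3, cable_seated, disk_detected, fan_spinning, firmware_stale, gpu_fault, led_green, led_red, log_uploaded, no_display, overheat, replace_psu, reseat_ram, safe_mode, ticket_escalated, update_required} — 16 facts.

16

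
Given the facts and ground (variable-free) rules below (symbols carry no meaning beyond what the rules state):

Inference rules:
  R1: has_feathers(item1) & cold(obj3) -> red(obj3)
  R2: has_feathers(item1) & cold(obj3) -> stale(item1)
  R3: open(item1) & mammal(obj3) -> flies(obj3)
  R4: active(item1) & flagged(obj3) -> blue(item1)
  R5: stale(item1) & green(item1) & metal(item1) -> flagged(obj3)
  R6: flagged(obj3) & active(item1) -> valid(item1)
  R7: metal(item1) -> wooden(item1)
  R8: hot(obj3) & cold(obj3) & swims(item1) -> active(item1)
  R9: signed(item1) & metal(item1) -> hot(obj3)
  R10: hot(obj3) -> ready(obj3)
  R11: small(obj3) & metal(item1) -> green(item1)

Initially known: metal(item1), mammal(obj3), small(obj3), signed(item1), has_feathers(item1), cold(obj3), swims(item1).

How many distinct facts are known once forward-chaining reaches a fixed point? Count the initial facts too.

17

Round 1: R1 [has_feathers(item1) & cold(obj3) -> red(obj3)]; R2 [has_feathers(item1) & cold(obj3) -> stale(item1)]; R7 [metal(item1) -> wooden(item1)]; R9 [signed(item1) & metal(item1) -> hot(obj3)]; R11 [small(obj3) & metal(item1) -> green(item1)]. New: red(obj3), stale(item1), wooden(item1), hot(obj3), green(item1).
Round 2: R5 [stale(item1) & green(item1) & metal(item1) -> flagged(obj3)]; R8 [hot(obj3) & cold(obj3) & swims(item1) -> active(item1)]; R10 [hot(obj3) -> ready(obj3)]. New: flagged(obj3), active(item1), ready(obj3).
Round 3: R4 [active(item1) & flagged(obj3) -> blue(item1)]; R6 [flagged(obj3) & active(item1) -> valid(item1)]. New: blue(item1), valid(item1).
Closure: {active(item1), blue(item1), cold(obj3), flagged(obj3), green(item1), has_feathers(item1), hot(obj3), mammal(obj3), metal(item1), ready(obj3), red(obj3), signed(item1), small(obj3), stale(item1), swims(item1), valid(item1), wooden(item1)} — 17 facts.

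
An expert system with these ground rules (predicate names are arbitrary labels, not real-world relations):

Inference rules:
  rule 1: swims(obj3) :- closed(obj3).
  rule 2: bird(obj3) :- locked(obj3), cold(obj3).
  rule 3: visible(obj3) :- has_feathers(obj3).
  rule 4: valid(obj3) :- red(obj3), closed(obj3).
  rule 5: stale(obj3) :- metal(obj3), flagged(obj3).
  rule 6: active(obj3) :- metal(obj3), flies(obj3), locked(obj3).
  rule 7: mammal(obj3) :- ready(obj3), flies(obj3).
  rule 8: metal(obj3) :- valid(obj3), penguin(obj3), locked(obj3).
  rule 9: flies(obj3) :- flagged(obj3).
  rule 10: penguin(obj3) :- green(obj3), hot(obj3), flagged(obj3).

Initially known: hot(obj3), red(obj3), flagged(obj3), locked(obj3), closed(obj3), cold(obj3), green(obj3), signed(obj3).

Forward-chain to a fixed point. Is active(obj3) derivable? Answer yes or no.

[1] rule 1 [swims(obj3) :- closed(obj3).]; rule 2 [bird(obj3) :- locked(obj3), cold(obj3).]; rule 4 [valid(obj3) :- red(obj3), closed(obj3).]; rule 9 [flies(obj3) :- flagged(obj3).]; rule 10 [penguin(obj3) :- green(obj3), hot(obj3), flagged(obj3).]. ⇒ new: swims(obj3), bird(obj3), valid(obj3), flies(obj3), penguin(obj3).
[2] rule 8 [metal(obj3) :- valid(obj3), penguin(obj3), locked(obj3).]. ⇒ new: metal(obj3).
[3] rule 5 [stale(obj3) :- metal(obj3), flagged(obj3).]; rule 6 [active(obj3) :- metal(obj3), flies(obj3), locked(obj3).]. ⇒ new: stale(obj3), active(obj3).
active(obj3) appears in round 3, so it is derivable.

yes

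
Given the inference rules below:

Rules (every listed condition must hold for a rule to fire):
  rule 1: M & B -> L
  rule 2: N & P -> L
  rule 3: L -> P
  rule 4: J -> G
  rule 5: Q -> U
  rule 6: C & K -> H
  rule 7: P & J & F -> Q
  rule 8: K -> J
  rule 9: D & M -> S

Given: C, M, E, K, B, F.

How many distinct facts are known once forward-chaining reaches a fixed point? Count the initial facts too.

13

Round 1: rule 1 [M & B -> L]; rule 6 [C & K -> H]; rule 8 [K -> J]. Adds L, H, J.
Round 2: rule 3 [L -> P]; rule 4 [J -> G]. Adds P, G.
Round 3: rule 7 [P & J & F -> Q]. Adds Q.
Round 4: rule 5 [Q -> U]. Adds U.
Closure: {B, C, E, F, G, H, J, K, L, M, P, Q, U} — 13 facts.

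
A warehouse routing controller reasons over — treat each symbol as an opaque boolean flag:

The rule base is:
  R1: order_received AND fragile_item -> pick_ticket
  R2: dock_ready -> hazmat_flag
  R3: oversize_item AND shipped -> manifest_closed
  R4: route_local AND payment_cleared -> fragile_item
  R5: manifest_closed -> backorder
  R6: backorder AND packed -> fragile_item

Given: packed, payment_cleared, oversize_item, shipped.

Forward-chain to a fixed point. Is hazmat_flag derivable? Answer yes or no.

Round 1 — R3, derive manifest_closed.
Round 2 — R5, derive backorder.
Round 3 — R6, derive fragile_item.
Fixed point reached. hazmat_flag is concluded only by R2; R2 needs dock_ready (never derived).

no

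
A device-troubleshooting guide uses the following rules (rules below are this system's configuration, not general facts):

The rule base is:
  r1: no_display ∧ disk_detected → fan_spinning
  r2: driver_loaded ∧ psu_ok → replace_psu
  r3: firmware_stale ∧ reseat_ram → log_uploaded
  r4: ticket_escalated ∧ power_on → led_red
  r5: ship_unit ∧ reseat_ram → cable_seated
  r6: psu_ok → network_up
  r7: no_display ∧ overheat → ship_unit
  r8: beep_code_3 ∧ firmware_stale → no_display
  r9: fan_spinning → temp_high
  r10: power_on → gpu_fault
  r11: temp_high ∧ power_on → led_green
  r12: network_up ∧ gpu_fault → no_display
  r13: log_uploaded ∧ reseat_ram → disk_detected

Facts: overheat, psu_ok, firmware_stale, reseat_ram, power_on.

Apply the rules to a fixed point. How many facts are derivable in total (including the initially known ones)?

[1] r3 [firmware_stale ∧ reseat_ram → log_uploaded]; r6 [psu_ok → network_up]; r10 [power_on → gpu_fault]. ⇒ new: log_uploaded, network_up, gpu_fault.
[2] r12 [network_up ∧ gpu_fault → no_display]; r13 [log_uploaded ∧ reseat_ram → disk_detected]. ⇒ new: no_display, disk_detected.
[3] r1 [no_display ∧ disk_detected → fan_spinning]; r7 [no_display ∧ overheat → ship_unit]. ⇒ new: fan_spinning, ship_unit.
[4] r5 [ship_unit ∧ reseat_ram → cable_seated]; r9 [fan_spinning → temp_high]. ⇒ new: cable_seated, temp_high.
[5] r11 [temp_high ∧ power_on → led_green]. ⇒ new: led_green.
Closure: {cable_seated, disk_detected, fan_spinning, firmware_stale, gpu_fault, led_green, log_uploaded, network_up, no_display, overheat, power_on, psu_ok, reseat_ram, ship_unit, temp_high} — 15 facts.

15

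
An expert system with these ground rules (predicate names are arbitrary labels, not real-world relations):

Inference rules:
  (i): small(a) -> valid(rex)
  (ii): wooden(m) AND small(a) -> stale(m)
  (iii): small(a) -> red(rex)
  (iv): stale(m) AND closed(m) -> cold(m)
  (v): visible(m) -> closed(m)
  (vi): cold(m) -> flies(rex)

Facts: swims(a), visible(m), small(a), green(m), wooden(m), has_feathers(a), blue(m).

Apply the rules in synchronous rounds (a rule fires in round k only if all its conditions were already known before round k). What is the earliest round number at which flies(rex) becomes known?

3

[1] (i) [small(a) -> valid(rex)]; (ii) [wooden(m) AND small(a) -> stale(m)]; (iii) [small(a) -> red(rex)]; (v) [visible(m) -> closed(m)]. ⇒ new: valid(rex), stale(m), red(rex), closed(m).
[2] (iv) [stale(m) AND closed(m) -> cold(m)]. ⇒ new: cold(m).
[3] (vi) [cold(m) -> flies(rex)]. ⇒ new: flies(rex).
flies(rex) first appears in round 3.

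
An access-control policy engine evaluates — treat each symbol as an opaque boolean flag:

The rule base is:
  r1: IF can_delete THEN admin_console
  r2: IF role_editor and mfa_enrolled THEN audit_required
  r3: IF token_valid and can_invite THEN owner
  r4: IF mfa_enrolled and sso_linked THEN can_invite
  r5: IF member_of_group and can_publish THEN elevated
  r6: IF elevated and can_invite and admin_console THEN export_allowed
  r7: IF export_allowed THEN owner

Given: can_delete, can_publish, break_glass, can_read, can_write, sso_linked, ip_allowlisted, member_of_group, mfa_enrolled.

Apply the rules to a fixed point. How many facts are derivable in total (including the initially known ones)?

Round 1 — r1, r4, r5, derive admin_console, can_invite, elevated.
Round 2 — r6, derive export_allowed.
Round 3 — r7, derive owner.
Closure: {admin_console, break_glass, can_delete, can_invite, can_publish, can_read, can_write, elevated, export_allowed, ip_allowlisted, member_of_group, mfa_enrolled, owner, sso_linked} — 14 facts.

14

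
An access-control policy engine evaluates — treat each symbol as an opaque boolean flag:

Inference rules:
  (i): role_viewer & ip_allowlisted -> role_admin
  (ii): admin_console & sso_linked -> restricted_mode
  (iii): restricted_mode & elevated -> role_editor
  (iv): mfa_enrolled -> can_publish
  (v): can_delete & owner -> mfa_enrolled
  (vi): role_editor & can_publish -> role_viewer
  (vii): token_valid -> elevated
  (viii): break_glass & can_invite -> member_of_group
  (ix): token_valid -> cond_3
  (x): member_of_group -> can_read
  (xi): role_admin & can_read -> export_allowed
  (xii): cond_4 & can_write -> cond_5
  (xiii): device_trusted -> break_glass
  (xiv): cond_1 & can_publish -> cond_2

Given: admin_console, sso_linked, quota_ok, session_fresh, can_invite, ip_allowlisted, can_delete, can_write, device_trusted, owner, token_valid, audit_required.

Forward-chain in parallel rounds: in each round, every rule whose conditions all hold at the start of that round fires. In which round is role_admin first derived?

4

[1] (ii) [admin_console & sso_linked -> restricted_mode]; (v) [can_delete & owner -> mfa_enrolled]; (vii) [token_valid -> elevated]; (ix) [token_valid -> cond_3]; (xiii) [device_trusted -> break_glass]. ⇒ new: restricted_mode, mfa_enrolled, elevated, cond_3, break_glass.
[2] (iii) [restricted_mode & elevated -> role_editor]; (iv) [mfa_enrolled -> can_publish]; (viii) [break_glass & can_invite -> member_of_group]. ⇒ new: role_editor, can_publish, member_of_group.
[3] (vi) [role_editor & can_publish -> role_viewer]; (x) [member_of_group -> can_read]. ⇒ new: role_viewer, can_read.
[4] (i) [role_viewer & ip_allowlisted -> role_admin]. ⇒ new: role_admin.
role_admin first appears in round 4.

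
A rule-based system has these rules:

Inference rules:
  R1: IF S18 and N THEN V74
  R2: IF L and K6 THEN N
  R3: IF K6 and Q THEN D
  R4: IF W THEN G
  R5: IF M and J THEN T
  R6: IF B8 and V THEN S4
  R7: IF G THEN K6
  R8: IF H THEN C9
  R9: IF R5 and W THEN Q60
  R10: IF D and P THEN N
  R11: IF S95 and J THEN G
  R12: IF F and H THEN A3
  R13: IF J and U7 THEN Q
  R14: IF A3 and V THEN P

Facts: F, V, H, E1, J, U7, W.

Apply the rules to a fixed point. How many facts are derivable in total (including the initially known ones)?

[1] R4 [IF W THEN G]; R8 [IF H THEN C9]; R12 [IF F and H THEN A3]; R13 [IF J and U7 THEN Q]. ⇒ new: G, C9, A3, Q.
[2] R7 [IF G THEN K6]; R14 [IF A3 and V THEN P]. ⇒ new: K6, P.
[3] R3 [IF K6 and Q THEN D]. ⇒ new: D.
[4] R10 [IF D and P THEN N]. ⇒ new: N.
Closure: {A3, C9, D, E1, F, G, H, J, K6, N, P, Q, U7, V, W} — 15 facts.

15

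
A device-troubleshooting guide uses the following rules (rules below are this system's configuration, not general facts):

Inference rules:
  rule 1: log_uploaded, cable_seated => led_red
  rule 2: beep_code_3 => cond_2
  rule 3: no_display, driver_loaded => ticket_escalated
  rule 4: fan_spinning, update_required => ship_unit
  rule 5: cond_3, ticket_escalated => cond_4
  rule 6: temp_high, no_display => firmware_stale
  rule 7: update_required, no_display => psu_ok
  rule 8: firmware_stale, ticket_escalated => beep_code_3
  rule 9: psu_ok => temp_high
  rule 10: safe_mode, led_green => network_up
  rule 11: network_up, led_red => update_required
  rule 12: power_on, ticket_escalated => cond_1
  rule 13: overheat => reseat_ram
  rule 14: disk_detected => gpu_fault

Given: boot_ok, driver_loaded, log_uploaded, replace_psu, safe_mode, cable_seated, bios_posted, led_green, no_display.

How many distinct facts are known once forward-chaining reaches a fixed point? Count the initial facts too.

Round 1: rule 1 [log_uploaded, cable_seated => led_red]; rule 3 [no_display, driver_loaded => ticket_escalated]; rule 10 [safe_mode, led_green => network_up]. Adds led_red, ticket_escalated, network_up.
Round 2: rule 11 [network_up, led_red => update_required]. Adds update_required.
Round 3: rule 7 [update_required, no_display => psu_ok]. Adds psu_ok.
Round 4: rule 9 [psu_ok => temp_high]. Adds temp_high.
Round 5: rule 6 [temp_high, no_display => firmware_stale]. Adds firmware_stale.
Round 6: rule 8 [firmware_stale, ticket_escalated => beep_code_3]. Adds beep_code_3.
Round 7: rule 2 [beep_code_3 => cond_2]. Adds cond_2.
Closure: {beep_code_3, bios_posted, boot_ok, cable_seated, cond_2, driver_loaded, firmware_stale, led_green, led_red, log_uploaded, network_up, no_display, psu_ok, replace_psu, safe_mode, temp_high, ticket_escalated, update_required} — 18 facts.

18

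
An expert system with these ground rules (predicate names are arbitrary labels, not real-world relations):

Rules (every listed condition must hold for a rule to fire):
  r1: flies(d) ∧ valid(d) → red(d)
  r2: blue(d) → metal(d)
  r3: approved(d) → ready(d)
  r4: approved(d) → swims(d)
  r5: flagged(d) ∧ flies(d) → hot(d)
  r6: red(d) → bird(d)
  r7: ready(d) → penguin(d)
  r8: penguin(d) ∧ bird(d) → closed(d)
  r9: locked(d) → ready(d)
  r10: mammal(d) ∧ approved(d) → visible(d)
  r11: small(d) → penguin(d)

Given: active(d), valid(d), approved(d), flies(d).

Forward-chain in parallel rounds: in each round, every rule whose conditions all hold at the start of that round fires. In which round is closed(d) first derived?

3

Round 1: r1 [flies(d) ∧ valid(d) → red(d)]; r3 [approved(d) → ready(d)]; r4 [approved(d) → swims(d)]. Adds red(d), ready(d), swims(d).
Round 2: r6 [red(d) → bird(d)]; r7 [ready(d) → penguin(d)]. Adds bird(d), penguin(d).
Round 3: r8 [penguin(d) ∧ bird(d) → closed(d)]. Adds closed(d).
closed(d) first appears in round 3.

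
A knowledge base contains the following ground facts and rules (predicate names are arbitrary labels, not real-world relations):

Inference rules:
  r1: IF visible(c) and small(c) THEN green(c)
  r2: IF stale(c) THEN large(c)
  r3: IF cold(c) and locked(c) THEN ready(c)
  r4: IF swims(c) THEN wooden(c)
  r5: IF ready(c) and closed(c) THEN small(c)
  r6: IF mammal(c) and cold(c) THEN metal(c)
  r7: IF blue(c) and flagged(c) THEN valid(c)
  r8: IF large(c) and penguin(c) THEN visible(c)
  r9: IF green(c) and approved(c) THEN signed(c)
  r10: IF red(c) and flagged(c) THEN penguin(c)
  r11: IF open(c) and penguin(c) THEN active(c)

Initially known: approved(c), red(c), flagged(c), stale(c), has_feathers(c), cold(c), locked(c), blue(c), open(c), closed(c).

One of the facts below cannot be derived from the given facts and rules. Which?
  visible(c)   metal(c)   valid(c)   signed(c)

metal(c)

Round 1: r2 [IF stale(c) THEN large(c)]; r3 [IF cold(c) and locked(c) THEN ready(c)]; r7 [IF blue(c) and flagged(c) THEN valid(c)]; r10 [IF red(c) and flagged(c) THEN penguin(c)]. New: large(c), ready(c), valid(c), penguin(c).
Round 2: r5 [IF ready(c) and closed(c) THEN small(c)]; r8 [IF large(c) and penguin(c) THEN visible(c)]; r11 [IF open(c) and penguin(c) THEN active(c)]. New: small(c), visible(c), active(c).
Round 3: r1 [IF visible(c) and small(c) THEN green(c)]. New: green(c).
Round 4: r9 [IF green(c) and approved(c) THEN signed(c)]. New: signed(c).
Derived: visible(c) (round 2), valid(c) (round 1), signed(c) (round 4). metal(c) never appears in any round.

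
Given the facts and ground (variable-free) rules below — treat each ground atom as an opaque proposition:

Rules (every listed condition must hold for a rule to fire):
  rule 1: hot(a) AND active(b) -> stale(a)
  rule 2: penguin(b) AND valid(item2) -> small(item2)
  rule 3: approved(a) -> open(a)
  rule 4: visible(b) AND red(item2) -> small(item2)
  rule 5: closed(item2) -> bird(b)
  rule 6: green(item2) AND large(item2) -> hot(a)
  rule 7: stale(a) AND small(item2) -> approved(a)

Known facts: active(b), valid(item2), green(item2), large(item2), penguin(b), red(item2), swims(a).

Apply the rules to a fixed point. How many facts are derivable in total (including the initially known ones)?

Round 1 — rule 2, rule 6, derive small(item2), hot(a).
Round 2 — rule 1, derive stale(a).
Round 3 — rule 7, derive approved(a).
Round 4 — rule 3, derive open(a).
Closure: {active(b), approved(a), green(item2), hot(a), large(item2), open(a), penguin(b), red(item2), small(item2), stale(a), swims(a), valid(item2)} — 12 facts.

12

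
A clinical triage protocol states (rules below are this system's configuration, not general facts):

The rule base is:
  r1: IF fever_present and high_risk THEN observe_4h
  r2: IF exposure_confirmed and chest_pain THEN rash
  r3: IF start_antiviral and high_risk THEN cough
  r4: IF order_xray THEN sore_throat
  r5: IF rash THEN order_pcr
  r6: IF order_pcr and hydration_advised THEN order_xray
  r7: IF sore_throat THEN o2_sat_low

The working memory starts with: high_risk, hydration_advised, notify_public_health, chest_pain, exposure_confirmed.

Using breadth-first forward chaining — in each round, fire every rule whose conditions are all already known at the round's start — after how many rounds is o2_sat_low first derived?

Round 1: r2 [IF exposure_confirmed and chest_pain THEN rash]. Adds rash.
Round 2: r5 [IF rash THEN order_pcr]. Adds order_pcr.
Round 3: r6 [IF order_pcr and hydration_advised THEN order_xray]. Adds order_xray.
Round 4: r4 [IF order_xray THEN sore_throat]. Adds sore_throat.
Round 5: r7 [IF sore_throat THEN o2_sat_low]. Adds o2_sat_low.
o2_sat_low first appears in round 5.

5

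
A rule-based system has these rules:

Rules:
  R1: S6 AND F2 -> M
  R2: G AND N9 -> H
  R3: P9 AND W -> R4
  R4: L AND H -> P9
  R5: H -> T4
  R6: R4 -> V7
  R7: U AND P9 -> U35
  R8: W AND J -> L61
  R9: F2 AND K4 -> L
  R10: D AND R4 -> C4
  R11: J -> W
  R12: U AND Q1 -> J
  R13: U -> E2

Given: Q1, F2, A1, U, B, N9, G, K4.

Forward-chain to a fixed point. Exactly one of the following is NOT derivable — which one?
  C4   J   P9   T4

[1] R2 [G AND N9 -> H]; R9 [F2 AND K4 -> L]; R12 [U AND Q1 -> J]; R13 [U -> E2]. ⇒ new: H, L, J, E2.
[2] R4 [L AND H -> P9]; R5 [H -> T4]; R11 [J -> W]. ⇒ new: P9, T4, W.
[3] R3 [P9 AND W -> R4]; R7 [U AND P9 -> U35]; R8 [W AND J -> L61]. ⇒ new: R4, U35, L61.
[4] R6 [R4 -> V7]. ⇒ new: V7.
Derived: P9 (round 2), J (round 1), T4 (round 2). C4 never appears in any round.

C4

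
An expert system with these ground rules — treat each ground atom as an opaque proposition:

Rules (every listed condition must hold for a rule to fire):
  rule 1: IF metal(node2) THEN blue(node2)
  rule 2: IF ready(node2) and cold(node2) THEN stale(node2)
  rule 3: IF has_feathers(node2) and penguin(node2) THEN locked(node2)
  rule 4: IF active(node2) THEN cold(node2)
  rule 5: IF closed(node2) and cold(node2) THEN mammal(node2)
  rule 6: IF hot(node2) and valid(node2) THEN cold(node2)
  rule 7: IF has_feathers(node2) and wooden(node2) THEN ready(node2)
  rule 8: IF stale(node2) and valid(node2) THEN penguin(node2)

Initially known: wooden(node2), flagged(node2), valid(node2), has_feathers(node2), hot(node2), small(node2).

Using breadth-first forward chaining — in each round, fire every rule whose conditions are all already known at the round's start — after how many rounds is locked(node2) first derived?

4

Round 1: rule 6 [IF hot(node2) and valid(node2) THEN cold(node2)]; rule 7 [IF has_feathers(node2) and wooden(node2) THEN ready(node2)]. Adds cold(node2), ready(node2).
Round 2: rule 2 [IF ready(node2) and cold(node2) THEN stale(node2)]. Adds stale(node2).
Round 3: rule 8 [IF stale(node2) and valid(node2) THEN penguin(node2)]. Adds penguin(node2).
Round 4: rule 3 [IF has_feathers(node2) and penguin(node2) THEN locked(node2)]. Adds locked(node2).
locked(node2) first appears in round 4.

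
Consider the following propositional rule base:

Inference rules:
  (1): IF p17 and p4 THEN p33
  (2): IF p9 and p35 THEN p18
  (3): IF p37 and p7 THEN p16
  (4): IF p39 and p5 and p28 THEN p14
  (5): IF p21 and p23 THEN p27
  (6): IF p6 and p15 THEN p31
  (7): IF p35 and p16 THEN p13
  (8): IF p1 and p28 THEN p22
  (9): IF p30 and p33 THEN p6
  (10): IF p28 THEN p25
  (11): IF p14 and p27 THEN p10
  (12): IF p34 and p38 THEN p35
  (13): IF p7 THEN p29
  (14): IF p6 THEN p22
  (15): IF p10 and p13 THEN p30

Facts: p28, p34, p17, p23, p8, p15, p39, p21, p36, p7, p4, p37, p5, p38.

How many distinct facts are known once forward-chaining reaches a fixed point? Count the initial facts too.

27

Round 1: (1) [IF p17 and p4 THEN p33]; (3) [IF p37 and p7 THEN p16]; (4) [IF p39 and p5 and p28 THEN p14]; (5) [IF p21 and p23 THEN p27]; (10) [IF p28 THEN p25]; (12) [IF p34 and p38 THEN p35]; (13) [IF p7 THEN p29]. Adds p33, p16, p14, p27, p25, p35, p29.
Round 2: (7) [IF p35 and p16 THEN p13]; (11) [IF p14 and p27 THEN p10]. Adds p13, p10.
Round 3: (15) [IF p10 and p13 THEN p30]. Adds p30.
Round 4: (9) [IF p30 and p33 THEN p6]. Adds p6.
Round 5: (6) [IF p6 and p15 THEN p31]; (14) [IF p6 THEN p22]. Adds p31, p22.
Closure: {p10, p13, p14, p15, p16, p17, p21, p22, p23, p25, p27, p28, p29, p30, p31, p33, p34, p35, p36, p37, p38, p39, p4, p5, p6, p7, p8} — 27 facts.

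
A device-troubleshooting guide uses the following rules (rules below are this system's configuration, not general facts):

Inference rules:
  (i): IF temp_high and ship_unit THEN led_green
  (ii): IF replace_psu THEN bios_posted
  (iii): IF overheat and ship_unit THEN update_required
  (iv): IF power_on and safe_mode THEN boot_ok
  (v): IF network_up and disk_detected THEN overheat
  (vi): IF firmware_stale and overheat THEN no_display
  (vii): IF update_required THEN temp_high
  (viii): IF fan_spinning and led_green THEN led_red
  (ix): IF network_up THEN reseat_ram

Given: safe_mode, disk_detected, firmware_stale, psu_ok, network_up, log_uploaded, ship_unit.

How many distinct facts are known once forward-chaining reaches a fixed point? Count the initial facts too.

Round 1 — (v), (ix), derive overheat, reseat_ram.
Round 2 — (iii), (vi), derive update_required, no_display.
Round 3 — (vii), derive temp_high.
Round 4 — (i), derive led_green.
Closure: {disk_detected, firmware_stale, led_green, log_uploaded, network_up, no_display, overheat, psu_ok, reseat_ram, safe_mode, ship_unit, temp_high, update_required} — 13 facts.

13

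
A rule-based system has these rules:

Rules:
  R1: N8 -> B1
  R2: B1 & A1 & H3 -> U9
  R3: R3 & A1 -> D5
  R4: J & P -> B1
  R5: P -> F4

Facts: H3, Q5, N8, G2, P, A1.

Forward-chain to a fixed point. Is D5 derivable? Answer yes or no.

Round 1: R1 [N8 -> B1]; R5 [P -> F4]. New: B1, F4.
Round 2: R2 [B1 & A1 & H3 -> U9]. New: U9.
Fixed point reached. D5 is concluded only by R3; R3 needs R3 (never derived).

no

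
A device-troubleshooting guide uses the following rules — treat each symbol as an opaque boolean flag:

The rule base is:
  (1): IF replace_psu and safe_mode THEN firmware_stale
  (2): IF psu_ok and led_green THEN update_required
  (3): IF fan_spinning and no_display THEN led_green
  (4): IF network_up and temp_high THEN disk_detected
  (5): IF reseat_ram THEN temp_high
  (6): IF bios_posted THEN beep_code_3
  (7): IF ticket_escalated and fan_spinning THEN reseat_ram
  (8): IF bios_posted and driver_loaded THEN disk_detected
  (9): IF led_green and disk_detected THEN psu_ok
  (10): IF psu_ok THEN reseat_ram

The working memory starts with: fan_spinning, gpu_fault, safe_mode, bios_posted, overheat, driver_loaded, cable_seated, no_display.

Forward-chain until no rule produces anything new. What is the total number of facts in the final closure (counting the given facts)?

15

Round 1: (3) [IF fan_spinning and no_display THEN led_green]; (6) [IF bios_posted THEN beep_code_3]; (8) [IF bios_posted and driver_loaded THEN disk_detected]. New: led_green, beep_code_3, disk_detected.
Round 2: (9) [IF led_green and disk_detected THEN psu_ok]. New: psu_ok.
Round 3: (2) [IF psu_ok and led_green THEN update_required]; (10) [IF psu_ok THEN reseat_ram]. New: update_required, reseat_ram.
Round 4: (5) [IF reseat_ram THEN temp_high]. New: temp_high.
Closure: {beep_code_3, bios_posted, cable_seated, disk_detected, driver_loaded, fan_spinning, gpu_fault, led_green, no_display, overheat, psu_ok, reseat_ram, safe_mode, temp_high, update_required} — 15 facts.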